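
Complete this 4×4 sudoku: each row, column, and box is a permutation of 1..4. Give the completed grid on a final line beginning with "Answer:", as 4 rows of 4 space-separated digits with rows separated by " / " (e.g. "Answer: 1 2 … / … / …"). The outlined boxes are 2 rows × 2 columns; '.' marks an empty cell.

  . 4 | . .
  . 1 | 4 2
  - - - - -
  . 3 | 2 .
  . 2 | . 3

Step 1. [r4c3∈{1}] r4c3's peers cover all but 1. So r4c3=1.
Step 2. [r3c4∈{4}] only 4 remains possible at r3c4. So r3c4=4.
Step 3. [r2c1∈{3}] only 3 remains possible at r2c1 ⇒ r2c1=3.
Step 4. [r1c3∈{3}] r1c3 is down to just 3 ⇒ r1c3=3.
Step 5. [r1c1∈{2}] r1c1 has the single candidate 2 ⇒ r1c1=2.
Step 6. [r1c4∈{1}] nothing but 1 survives at r1c4 ⇒ r1c4=1.
Step 7. [r4c1∈{4}] only 4 remains possible at r4c1. So r4c1=4.
Step 8. [r3c1∈{1}] r3c1's peers cover all but 1. So r3c1=1.

Answer: 2 4 3 1 / 3 1 4 2 / 1 3 2 4 / 4 2 1 3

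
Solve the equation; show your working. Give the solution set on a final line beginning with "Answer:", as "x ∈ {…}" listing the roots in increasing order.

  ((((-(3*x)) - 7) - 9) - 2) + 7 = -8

Step 1. [((((-(3*x)) - 7) - 9) - 2) + 7 = -8] +7 is outermost — subtract 7 both sides. So sub: (((-(3*x)) - 7) - 9) - 2 = -15.
Step 2. [(((-(3*x)) - 7) - 9) - 2 = -15] the outer -2 inverts by adding 2 ⇒ sub: ((-(3*x)) - 7) - 9 = -13.
Step 3. [((-(3*x)) - 7) - 9 = -13] peel the -9: add 9 from each side ⇒ sub: (-(3*x)) - 7 = -4.
Step 4. [(-(3*x)) - 7 = -4] peel the -7: add 7 from each side, so sub: -(3*x) = 3.
Step 5. [-(3*x) = 3] flip signs both sides. So neg: 3*x = -3.
Step 6. [3*x = -3] 3·(inner) — divide through by 3 ⇒ div: x = -1.

Answer: x ∈ {-1}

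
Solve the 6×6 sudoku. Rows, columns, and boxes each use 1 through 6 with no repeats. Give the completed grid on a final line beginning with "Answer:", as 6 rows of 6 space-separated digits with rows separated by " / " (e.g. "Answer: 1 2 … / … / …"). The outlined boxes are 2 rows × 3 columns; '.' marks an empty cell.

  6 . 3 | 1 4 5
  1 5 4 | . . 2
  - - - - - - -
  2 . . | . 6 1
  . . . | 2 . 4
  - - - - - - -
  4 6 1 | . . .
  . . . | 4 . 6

Step 1. [r2c5∈{3}] r2c5's peers cover all but 3 ⇒ r2c5=3.
Step 2. [r4c5∈{5}] r4c5 has the single candidate 5 ⇒ r4c5=5.
Step 3. [r6c3∈{2,5}] 2 has one home in col 3: r6c3. So r6c3=2.
Step 4. [r6c2∈{3}] r6c2 is down to just 3, so r6c2=3.
Step 5. [r5c6∈{3}] r5c6 is down to just 3. So r5c6=3.
Step 6. [r3c3∈{5}] r3c3 is down to just 5. So r3c3=5.
Step 7. [r3c4∈{3}] only 3 remains possible at r3c4, so r3c4=3.
Step 8. [r4c1∈{3}] r4c1 has the single candidate 3. So r4c1=3.
Step 9. [r5c5∈{2}] r5c5's peers cover all but 2. So r5c5=2.
Step 10. [r2c4∈{6}] r2c4 is down to just 6. So r2c4=6.
Step 11. [r3c2∈{4}] only 4 remains possible at r3c2, so r3c2=4.
Step 12. [r4c2∈{1}] only 1 remains possible at r4c2 ⇒ r4c2=1.
Step 13. [r4c3∈{6}] nothing but 6 survives at r4c3. So r4c3=6.
Step 14. [r6c5∈{1}] r6c5's peers cover all but 1, so r6c5=1.
Step 15. [r5c4∈{5}] r5c4's peers cover all but 5, so r5c4=5.
Step 16. [r1c2∈{2}] only 2 remains possible at r1c2. So r1c2=2.
Step 17. [r6c1∈{5}] r6c1 has the single candidate 5 ⇒ r6c1=5.

Answer: 6 2 3 1 4 5 / 1 5 4 6 3 2 / 2 4 5 3 6 1 / 3 1 6 2 5 4 / 4 6 1 5 2 3 / 5 3 2 4 1 6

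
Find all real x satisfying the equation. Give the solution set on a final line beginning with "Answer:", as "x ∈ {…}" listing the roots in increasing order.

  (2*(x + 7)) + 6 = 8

Step 1. [(2*(x + 7)) + 6 = 8] common factor 2 (LHS and 8) — divide through ⇒ factor: (x + 7) + 3 = 4.
Step 2. [(x + 7) + 3 = 4] +3 is outermost — subtract 3 both sides, so sub: x + 7 = 1.
Step 3. [x + 7 = 1] 7 comes off first (subtract 7), so sub: x = -6.

Answer: x ∈ {-6}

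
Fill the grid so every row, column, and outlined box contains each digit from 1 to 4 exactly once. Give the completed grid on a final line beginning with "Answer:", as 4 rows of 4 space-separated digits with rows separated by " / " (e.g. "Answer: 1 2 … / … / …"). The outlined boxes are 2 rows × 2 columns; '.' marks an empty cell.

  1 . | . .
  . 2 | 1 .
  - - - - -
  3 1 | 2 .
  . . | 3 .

Step 1. [r4c2∈{4}] only 4 remains possible at r4c2, so r4c2=4.
Step 2. [r3c4∈{4}] only 4 remains possible at r3c4. So r3c4=4.
Step 3. [r1c2∈{3}] only 3 remains possible at r1c2 ⇒ r1c2=3.
Step 4. [r4c1∈{2}] r4c1's peers cover all but 2. So r4c1=2.
Step 5. [r1c3∈{4}] r1c3 has the single candidate 4 ⇒ r1c3=4.
Step 6. [r1c4∈{2}] r1c4 has the single candidate 2 ⇒ r1c4=2.
Step 7. [r4c4∈{1}] r4c4 is down to just 1. So r4c4=1.
Step 8. [r2c4∈{3}] r2c4 is down to just 3. So r2c4=3.
Step 9. [r2c1∈{4}] r2c1's peers cover all but 4. So r2c1=4.

Answer: 1 3 4 2 / 4 2 1 3 / 3 1 2 4 / 2 4 3 1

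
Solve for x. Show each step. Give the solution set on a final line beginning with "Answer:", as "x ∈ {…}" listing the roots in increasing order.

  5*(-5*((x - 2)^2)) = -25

Step 1. [5*(-5*((x - 2)^2)) = -25] leading coefficient 5: divide by 5. So div: -5*((x - 2)^2) = -5.
Step 2. [-5*((x - 2)^2) = -5] LHS = -5·(…); ÷-5 both sides. So div: (x - 2)^2 = 1.
Step 3. [(x - 2)^2 = 1] 1 ≥ 0, LHS is (·)² — take ±√. So sqrt: x - 2 = 1 or -1.
Step 4. [x - 2 = 1 or -1] peel the -2: add 2 from each side ⇒ sub: x = 3 or 1.

Answer: x ∈ {1, 3}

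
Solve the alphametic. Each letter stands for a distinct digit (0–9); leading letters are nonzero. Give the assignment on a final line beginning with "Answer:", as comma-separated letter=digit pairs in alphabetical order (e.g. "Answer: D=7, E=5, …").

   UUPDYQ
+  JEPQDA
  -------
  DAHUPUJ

Step 1. [col 1: Q + A ≡ J (mod 10)] A=2 is one option consistent with column 1 (Q + A ≡ J (mod 10), carry-in 0) — take it. So A=2.
Step 2. [D] D is the leading digit of a 7-digit sum of two 6-digit numbers; the final carry is exactly 1 ⇒ D=1.
Step 3. [col 1: Q + A ≡ J (mod 10)] no forcing yet in column 1 (carry-in 0); J=8 is free and consistent — try it, so J=8.
Step 4. [col 1: Q + A ≡ J (mod 10)] column 1: given A=2, J=8, carry-in 0, and digits 1,2,8 already taken and all letters distinct, Q+A≡J (mod 10) forces Q=6, so Q=6.
Step 5. [col 2: Y + D ≡ U (mod 10)] several values work for U in column 2 (Y + D ≡ U (mod 10), carry-in 0); try U=4, so U=4.
Step 6. [col 2: Y + D ≡ U (mod 10)] in column 2 we have Y+D≡U with carry-in 0; given D=1, U=4 and digits 1,2,4,6,8 already taken and all letters distinct, that pins Y to 3, so Y=3.
Step 7. [col 3: D + Q ≡ P (mod 10)] column 3: given D=1, Q=6, carry-in 0, and digits 1,2,3,4,6,8 already taken and all letters distinct, D+Q≡P (mod 10) forces P=7, so P=7.
Step 8. [col 5: U + E ≡ H (mod 10)] no forcing yet in column 5 (carry-in 1); H=5 is free and consistent — try it ⇒ H=5.
Step 9. [col 5: U + E ≡ H (mod 10)] in column 5 we have U+E≡H with carry-in 1; given U=4, H=5 and digits 1,2,3,4,5,6,7,8 already taken and all letters distinct, that pins E to 0, so E=0.

Answer: A=2, D=1, E=0, H=5, J=8, P=7, Q=6, U=4, Y=3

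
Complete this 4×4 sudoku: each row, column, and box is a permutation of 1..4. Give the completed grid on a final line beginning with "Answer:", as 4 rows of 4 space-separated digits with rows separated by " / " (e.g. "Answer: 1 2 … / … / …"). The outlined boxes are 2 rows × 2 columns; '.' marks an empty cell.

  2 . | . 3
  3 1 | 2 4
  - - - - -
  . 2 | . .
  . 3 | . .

Step 1. [r3c4∈{1}] r3c4 has the single candidate 1 ⇒ r3c4=1.
Step 2. [r3c1∈{4}] r3c1 is down to just 4. So r3c1=4.
Step 3. [r4c3∈{4}] r4c3's peers cover all but 4, so r4c3=4.
Step 4. [r4c1∈{1}] nothing but 1 survives at r4c1. So r4c1=1.
Step 5. [r3c3∈{3}] nothing but 3 survives at r3c3 ⇒ r3c3=3.
Step 6. [r4c4∈{2}] r4c4 is down to just 2. So r4c4=2.
Step 7. [r1c2∈{4}] r1c2's peers cover all but 4, so r1c2=4.
Step 8. [r1c3∈{1}] nothing but 1 survives at r1c3. So r1c3=1.

Answer: 2 4 1 3 / 3 1 2 4 / 4 2 3 1 / 1 3 4 2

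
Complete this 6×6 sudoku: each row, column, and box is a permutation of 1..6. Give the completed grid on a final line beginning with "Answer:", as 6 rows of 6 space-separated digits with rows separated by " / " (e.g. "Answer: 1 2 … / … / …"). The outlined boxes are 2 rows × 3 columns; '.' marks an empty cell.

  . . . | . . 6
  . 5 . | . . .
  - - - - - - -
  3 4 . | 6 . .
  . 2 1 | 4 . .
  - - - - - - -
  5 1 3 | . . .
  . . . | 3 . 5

Step 1. [r6c5∈{1,2,4,6}] r6c5 is the only open cell in row 6 admitting 1, so r6c5=1.
Step 2. [r5c4∈{2}] r5c4 has the single candidate 2. So r5c4=2.
Step 3. [r2c4∈{1}] only 1 remains possible at r2c4. So r2c4=1.
Step 4. [r4c5∈{3,5}] across row 4, 5 lands solely at r4c5. So r4c5=5.
Step 5. [r3c5∈{2}] r3c5 is down to just 2. So r3c5=2.
Step 6. [r2c6∈{2,3,4}] across col 6, 2 lands solely at r2c6, so r2c6=2.
Step 7. [r6c2∈{6}] only 6 remains possible at r6c2, so r6c2=6.
Step 8. [r2c5∈{3,4}] r2c5 is the only open cell in row 2 admitting 3. So r2c5=3.
Step 9. [r1c5∈{4}] r1c5's peers cover all but 4. So r1c5=4.
Step 10. [r1c3∈{2}] r1c3's peers cover all but 2 ⇒ r1c3=2.
Step 11. [r2c3∈{4,6}] across col 3, 6 lands solely at r2c3, so r2c3=6.
Step 12. [r2c1∈{4}] r2c1 has the single candidate 4, so r2c1=4.
Step 13. [r3c3∈{5}] only 5 remains possible at r3c3. So r3c3=5.
Step 14. [r1c4∈{5}] nothing but 5 survives at r1c4, so r1c4=5.
Step 15. [r1c1∈{1}] r1c1 is down to just 1 ⇒ r1c1=1.
Step 16. [r6c1∈{2}] r6c1 has the single candidate 2. So r6c1=2.
Step 17. [r4c1∈{6}] r4c1's peers cover all but 6. So r4c1=6.
Step 18. [r4c6∈{3}] r4c6 is down to just 3, so r4c6=3.
Step 19. [r1c2∈{3}] r1c2 has the single candidate 3. So r1c2=3.
Step 20. [r3c6∈{1}] r3c6 is down to just 1 ⇒ r3c6=1.
Step 21. [r6c3∈{4}] only 4 remains possible at r6c3. So r6c3=4.
Step 22. [r5c5∈{6}] r5c5 is down to just 6. So r5c5=6.
Step 23. [r5c6∈{4}] r5c6 has the single candidate 4 ⇒ r5c6=4.

Answer: 1 3 2 5 4 6 / 4 5 6 1 3 2 / 3 4 5 6 2 1 / 6 2 1 4 5 3 / 5 1 3 2 6 4 / 2 6 4 3 1 5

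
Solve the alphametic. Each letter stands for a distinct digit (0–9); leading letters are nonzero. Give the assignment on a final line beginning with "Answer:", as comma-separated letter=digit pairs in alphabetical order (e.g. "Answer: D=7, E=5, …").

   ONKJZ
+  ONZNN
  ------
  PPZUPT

Step 1. [col 1: Z + N ≡ T (mod 10)] column 1 (Z + N ≡ T (mod 10), carry-in 0) doesn't pin N yet; pick N=8 and continue ⇒ N=8.
Step 2. [col 1: Z + N ≡ T (mod 10)] several values work for T in column 1 (Z + N ≡ T (mod 10), carry-in 0); try T=4 ⇒ T=4.
Step 3. [P] adding two 5-digit numbers gives at most 5+1 digits, and here it does — P is that final carry and must be 1 ⇒ P=1.
Step 4. [col 1: Z + N ≡ T (mod 10)] from column 1 (N=8, T=4, carry-in 0, digits 1,4,8 already taken and all letters distinct): Z must equal 6. So Z=6.
Step 5. [col 2: J + N ≡ P (mod 10)] column 2: given N=8, P=1, carry-in 1, and digits 1,4,6,8 already taken and all letters distinct, J+N≡P (mod 10) forces J=2, so J=2.
Step 6. [col 3: K + Z ≡ U (mod 10)] K=0 is one option consistent with column 3 (K + Z ≡ U (mod 10), carry-in 1) — take it, so K=0.
Step 7. [col 3: K + Z ≡ U (mod 10)] column 3: given K=0, Z=6, carry-in 1, and digits 0,1,2,4,6,8 already taken and all letters distinct, K+Z≡U (mod 10) forces U=7 ⇒ U=7.
Step 8. [col 5: O + O ≡ P (mod 10)] column 5 reads O+O+carry(1)=P with P=1; with digits 0,1,2,4,6,7,8 already taken and all letters distinct, the only value for O is 5 ⇒ O=5.

Answer: J=2, K=0, N=8, O=5, P=1, T=4, U=7, Z=6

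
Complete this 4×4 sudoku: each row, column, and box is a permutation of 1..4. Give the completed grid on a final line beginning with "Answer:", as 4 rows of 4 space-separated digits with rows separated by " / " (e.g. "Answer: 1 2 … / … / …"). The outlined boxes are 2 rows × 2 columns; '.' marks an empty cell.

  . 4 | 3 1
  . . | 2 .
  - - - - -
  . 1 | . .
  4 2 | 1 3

Step 1. [r3c4∈{2,4}] in row 3, 2 fits only at r3c4, so r3c4=2.
Step 2. [r2c2∈{3}] r2c2 is down to just 3, so r2c2=3.
Step 3. [r1c1∈{2}] only 2 remains possible at r1c1 ⇒ r1c1=2.
Step 4. [r2c1∈{1}] r2c1 is down to just 1. So r2c1=1.
Step 5. [r3c1∈{3}] r3c1 is down to just 3 ⇒ r3c1=3.
Step 6. [r3c3∈{4}] nothing but 4 survives at r3c3, so r3c3=4.
Step 7. [r2c4∈{4}] only 4 remains possible at r2c4 ⇒ r2c4=4.

Answer: 2 4 3 1 / 1 3 2 4 / 3 1 4 2 / 4 2 1 3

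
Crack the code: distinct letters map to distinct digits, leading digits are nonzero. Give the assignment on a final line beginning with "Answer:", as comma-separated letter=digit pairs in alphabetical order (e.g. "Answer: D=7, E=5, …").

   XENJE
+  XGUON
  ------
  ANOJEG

Step 1. [col 1: E + N ≡ G (mod 10)] column 1 (E + N ≡ G (mod 10), carry-in 0) doesn't pin N yet; pick N=4 and continue, so N=4.
Step 2. [col 1: E + N ≡ G (mod 10)] G=6 is one option consistent with column 1 (E + N ≡ G (mod 10), carry-in 0) — take it. So G=6.
Step 3. [col 1: E + N ≡ G (mod 10)] from column 1 (N=4, G=6, carry-in 0, digits 4,6 already taken and all letters distinct): E must equal 2 ⇒ E=2.
Step 4. [col 2: J + O ≡ E (mod 10)] several values work for O in column 2 (J + O ≡ E (mod 10), carry-in 0); try O=9. So O=9.
Step 5. [col 2: J + O ≡ E (mod 10)] in column 2 we have J+O≡E with carry-in 0; given O=9, E=2 and digits 2,4,6,9 already taken and all letters distinct, that pins J to 3. So J=3.
Step 6. [col 3: N + U ≡ J (mod 10)] column 3 reads N+U+carry(1)=J with N=4, J=3; with digits 2,3,4,6,9 already taken and all letters distinct, the only value for U is 8. So U=8.
Step 7. [col 5: X + X ≡ N (mod 10)] column 5 reads X+X+carry(0)=N with N=4; with digits 2,3,4,6,8,9 already taken and all letters distinct, the only value for X is 7, so X=7.
Step 8. [col 6: carry → A] from column 6 (nothing yet, carry-in 1, digits 2,3,4,6,7,8,9 already taken and all letters distinct): A must equal 1. So A=1.

Answer: A=1, E=2, G=6, J=3, N=4, O=9, U=8, X=7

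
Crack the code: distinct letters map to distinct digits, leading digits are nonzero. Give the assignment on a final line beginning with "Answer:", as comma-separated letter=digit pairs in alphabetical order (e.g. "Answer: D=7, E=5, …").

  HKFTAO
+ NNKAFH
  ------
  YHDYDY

Step 1. [col 1: O + H ≡ Y (mod 10)] no forcing yet in column 1 (carry-in 0); H=1 is free and consistent — try it. So H=1.
Step 2. [col 1: O + H ≡ Y (mod 10)] no forcing yet in column 1 (carry-in 0); Y=5 is free and consistent — try it. So Y=5.
Step 3. [col 1: O + H ≡ Y (mod 10)] in column 1 we have O+H≡Y with carry-in 0; given H=1, Y=5 and digits 1,5 already taken and all letters distinct, that pins O to 4. So O=4.
Step 4. [col 2: A + F ≡ D (mod 10)] D=0 is one option consistent with column 2 (A + F ≡ D (mod 10), carry-in 0) — take it ⇒ D=0.
Step 5. [col 2: A + F ≡ D (mod 10)] no forcing yet in column 2 (carry-in 0); A=8 is free and consistent — try it ⇒ A=8.
Step 6. [col 2: A + F ≡ D (mod 10)] column 2 reads A+F+carry(0)=D with A=8, D=0; with digits 0,1,4,5,8 already taken and all letters distinct, the only value for F is 2. So F=2.
Step 7. [col 3: T + A ≡ Y (mod 10)] column 3: given A=8, Y=5, carry-in 1, and digits 0,1,2,4,5,8 already taken and all letters distinct, T+A≡Y (mod 10) forces T=6, so T=6.
Step 8. [col 4: F + K ≡ D (mod 10)] column 4: given F=2, D=0, carry-in 1, and digits 0,1,2,4,5,6,8 already taken and all letters distinct, F+K≡D (mod 10) forces K=7, so K=7.
Step 9. [col 5: K + N ≡ H (mod 10)] column 5 reads K+N+carry(1)=H with K=7, H=1; with digits 0,1,2,4,5,6,7,8 already taken and all letters distinct, the only value for N is 3 ⇒ N=3.

Answer: A=8, D=0, F=2, H=1, K=7, N=3, O=4, T=6, Y=5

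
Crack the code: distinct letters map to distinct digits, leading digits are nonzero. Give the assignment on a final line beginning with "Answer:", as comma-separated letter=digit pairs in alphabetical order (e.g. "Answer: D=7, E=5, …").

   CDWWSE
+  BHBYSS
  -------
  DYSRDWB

Step 1. [D] the sum has 7 digits but both addends have 6; that extra leading digit D is the final carry, namely 1 ⇒ D=1.
Step 2. [col 1: E + S ≡ B (mod 10)] no forcing yet in column 1 (carry-in 0); B=8 is free and consistent — try it ⇒ B=8.
Step 3. [col 1: E + S ≡ B (mod 10)] column 1 (E + S ≡ B (mod 10), carry-in 0) doesn't pin S yet; pick S=2 and continue ⇒ S=2.
Step 4. [col 1: E + S ≡ B (mod 10)] from column 1 (S=2, B=8, carry-in 0, digits 1,2,8 already taken and all letters distinct): E must equal 6, so E=6.
Step 5. [col 2: S + S ≡ W (mod 10)] in column 2 we have S+S≡W with carry-in 0; given S=2 and digits 1,2,6,8 already taken and all letters distinct, that pins W to 4, so W=4.
Step 6. [col 3: W + Y ≡ D (mod 10)] in column 3 we have W+Y≡D with carry-in 0; given W=4, D=1 and digits 1,2,4,6,8 already taken and all letters distinct, that pins Y to 7, so Y=7.
Step 7. [col 4: W + B ≡ R (mod 10)] column 4 reads W+B+carry(1)=R with W=4, B=8; with digits 1,2,4,6,7,8 already taken and all letters distinct, the only value for R is 3 ⇒ R=3.
Step 8. [col 5: D + H ≡ S (mod 10)] column 5: given D=1, S=2, carry-in 1, and digits 1,2,3,4,6,7,8 already taken and all letters distinct, D+H≡S (mod 10) forces H=0 ⇒ H=0.
Step 9. [col 6: C + B ≡ Y (mod 10)] from column 6 (B=8, Y=7, carry-in 0, digits 0,1,2,3,4,6,7,8 already taken and all letters distinct): C must equal 9. So C=9.

Answer: B=8, C=9, D=1, E=6, H=0, R=3, S=2, W=4, Y=7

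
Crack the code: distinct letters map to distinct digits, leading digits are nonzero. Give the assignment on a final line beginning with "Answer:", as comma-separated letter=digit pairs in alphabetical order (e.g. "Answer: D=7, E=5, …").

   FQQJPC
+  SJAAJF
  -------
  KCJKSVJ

Step 1. [col 1: C + F ≡ J (mod 10)] several values work for C in column 1 (C + F ≡ J (mod 10), carry-in 0); try C=6, so C=6.
Step 2. [K] K is the leading digit of a 7-digit sum of two 6-digit numbers; the final carry is exactly 1. So K=1.
Step 3. [col 1: C + F ≡ J (mod 10)] column 1 (C + F ≡ J (mod 10), carry-in 0) doesn't pin F yet; pick F=8 and continue, so F=8.
Step 4. [col 1: C + F ≡ J (mod 10)] from column 1 (C=6, F=8, carry-in 0, digits 1,6,8 already taken and all letters distinct): J must equal 4. So J=4.
Step 5. [col 2: P + J ≡ V (mod 10)] several values work for P in column 2 (P + J ≡ V (mod 10), carry-in 1); try P=5 ⇒ P=5.
Step 6. [col 2: P + J ≡ V (mod 10)] in column 2 we have P+J≡V with carry-in 1; given P=5, J=4 and digits 1,4,5,6,8 already taken and all letters distinct, that pins V to 0, so V=0.
Step 7. [col 3: J + A ≡ S (mod 10)] several values work for A in column 3 (J + A ≡ S (mod 10), carry-in 1); try A=2, so A=2.
Step 8. [col 3: J + A ≡ S (mod 10)] in column 3 we have J+A≡S with carry-in 1; given J=4, A=2 and digits 0,1,2,4,5,6,8 already taken and all letters distinct, that pins S to 7 ⇒ S=7.
Step 9. [col 4: Q + A ≡ K (mod 10)] column 4 reads Q+A+carry(0)=K with A=2, K=1; with digits 0,1,2,4,5,6,7,8 already taken and all letters distinct, the only value for Q is 9 ⇒ Q=9.

Answer: A=2, C=6, F=8, J=4, K=1, P=5, Q=9, S=7, V=0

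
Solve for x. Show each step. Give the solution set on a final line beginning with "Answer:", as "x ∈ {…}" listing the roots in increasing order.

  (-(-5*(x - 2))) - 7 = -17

Step 1. [(-(-5*(x - 2))) - 7 = -17] -7 is outermost — add 7 both sides. So sub: -(-5*(x - 2)) = -10.
Step 2. [-(-5*(x - 2)) = -10] LHS negated; negate both sides. So neg: -5*(x - 2) = 10.
Step 3. [-5*(x - 2) = 10] LHS = -5·(…); ÷-5 both sides ⇒ div: x - 2 = -2.
Step 4. [x - 2 = -2] peel the -2: add 2 from each side. So sub: x = 0.

Answer: x ∈ {0}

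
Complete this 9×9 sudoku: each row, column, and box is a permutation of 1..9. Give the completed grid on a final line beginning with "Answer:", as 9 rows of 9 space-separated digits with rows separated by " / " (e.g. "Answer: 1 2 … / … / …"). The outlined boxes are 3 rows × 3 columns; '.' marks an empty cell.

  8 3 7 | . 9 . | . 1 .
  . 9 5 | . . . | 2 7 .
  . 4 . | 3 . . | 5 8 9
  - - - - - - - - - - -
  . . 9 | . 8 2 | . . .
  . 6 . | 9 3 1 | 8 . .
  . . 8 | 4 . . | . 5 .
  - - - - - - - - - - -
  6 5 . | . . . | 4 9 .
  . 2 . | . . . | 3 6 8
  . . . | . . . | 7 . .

Step 1. [r8c1∈{1,4,7,9}] box 7 places 7 nowhere but r8c1, so r8c1=7.
Step 2. [r2c1∈{1}] r2c1's peers cover all but 1, so r2c1=1.
Step 3. [r4c4∈{5,6,7}] r4c4 is the only open cell in box 5 admitting 5. So r4c4=5.
Step 4. [r8c4∈{1}] r8c4's peers cover all but 1. So r8c4=1.
Step 5. [r1c7∈{6}] r1c7's peers cover all but 6, so r1c7=6.
Step 6. [r8c3∈{4}] only 4 remains possible at r8c3 ⇒ r8c3=4.
Step 7. [r9c8∈{2}] r9c8 has the single candidate 2 ⇒ r9c8=2.
Step 8. [r4c9∈{1,3,4,6,7}] 6 has one home in row 4: r4c9, so r4c9=6.
Step 9. [r7c4∈{2,7,8}] 7 has one home in col 4: r7c4 ⇒ r7c4=7.
Step 10. [r7c6∈{3,8}] in row 7, 8 fits only at r7c6. So r7c6=8.
Step 11. [r9c6∈{3,4,5,6,9}] r9c6 is the only open cell in col 6 admitting 3. So r9c6=3.
Step 12. [r3c1∈{2}] only 2 remains possible at r3c1. So r3c1=2.
Step 13. [r6c9∈{1,2,3,7}] in row 6, 2 fits only at r6c9. So r6c9=2.
Step 14. [r5c8∈{4}] r5c8 is down to just 4, so r5c8=4.
Step 15. [r9c3∈{1}] nothing but 1 survives at r9c3, so r9c3=1.
Step 16. [r9c5∈{4,5,6}] in row 9, 4 fits only at r9c5, so r9c5=4.
Step 17. [r2c5∈{6}] r2c5 is down to just 6. So r2c5=6.
Step 18. [r6c5∈{7}] nothing but 7 survives at r6c5 ⇒ r6c5=7.
Step 19. [r4c7∈{1}] r4c7 has the single candidate 1 ⇒ r4c7=1.
Step 20. [r1c6∈{4,5}] across row 1, 5 lands solely at r1c6, so r1c6=5.
Step 21. [r2c6∈{4}] r2c6 is down to just 4, so r2c6=4.
Step 22. [r4c8∈{3}] only 3 remains possible at r4c8, so r4c8=3.
Step 23. [r7c5∈{2}] only 2 remains possible at r7c5. So r7c5=2.
Step 24. [r8c5∈{5}] only 5 remains possible at r8c5, so r8c5=5.
Step 25. [r4c1∈{4}] r4c1 has the single candidate 4. So r4c1=4.
Step 26. [r9c2∈{8}] r9c2 is down to just 8, so r9c2=8.
Step 27. [r7c9∈{1}] nothing but 1 survives at r7c9, so r7c9=1.
Step 28. [r7c3∈{3}] r7c3 is down to just 3. So r7c3=3.
Step 29. [r8c6∈{9}] r8c6 is down to just 9. So r8c6=9.
Step 30. [r6c2∈{1}] r6c2's peers cover all but 1, so r6c2=1.
Step 31. [r4c2∈{7}] r4c2 is down to just 7 ⇒ r4c2=7.
Step 32. [r3c3∈{6}] r3c3 has the single candidate 6 ⇒ r3c3=6.
Step 33. [r5c3∈{2}] r5c3 has the single candidate 2, so r5c3=2.
Step 34. [r5c1∈{5}] r5c1 has the single candidate 5 ⇒ r5c1=5.
Step 35. [r3c6∈{7}] r3c6 is down to just 7 ⇒ r3c6=7.
Step 36. [r1c4∈{2}] r1c4's peers cover all but 2 ⇒ r1c4=2.
Step 37. [r9c9∈{5}] r9c9's peers cover all but 5 ⇒ r9c9=5.
Step 38. [r2c9∈{3}] r2c9 has the single candidate 3, so r2c9=3.
Step 39. [r2c4∈{8}] r2c4's peers cover all but 8 ⇒ r2c4=8.
Step 40. [r9c4∈{6}] r9c4's peers cover all but 6 ⇒ r9c4=6.
Step 41. [r1c9∈{4}] nothing but 4 survives at r1c9 ⇒ r1c9=4.
Step 42. [r9c1∈{9}] r9c1 is down to just 9 ⇒ r9c1=9.
Step 43. [r3c5∈{1}] r3c5's peers cover all but 1, so r3c5=1.
Step 44. [r6c6∈{6}] only 6 remains possible at r6c6, so r6c6=6.
Step 45. [r6c1∈{3}] r6c1 is down to just 3 ⇒ r6c1=3.
Step 46. [r5c9∈{7}] r5c9 has the single candidate 7 ⇒ r5c9=7.
Step 47. [r6c7∈{9}] nothing but 9 survives at r6c7, so r6c7=9.

Answer: 8 3 7 2 9 5 6 1 4 / 1 9 5 8 6 4 2 7 3 / 2 4 6 3 1 7 5 8 9 / 4 7 9 5 8 2 1 3 6 / 5 6 2 9 3 1 8 4 7 / 3 1 8 4 7 6 9 5 2 / 6 5 3 7 2 8 4 9 1 / 7 2 4 1 5 9 3 6 8 / 9 8 1 6 4 3 7 2 5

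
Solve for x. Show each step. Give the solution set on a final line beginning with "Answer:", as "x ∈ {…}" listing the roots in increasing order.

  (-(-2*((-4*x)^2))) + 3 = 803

Step 1. [(-(-2*((-4*x)^2))) + 3 = 803] the outer +3 inverts by subtracting 3, so sub: -(-2*((-4*x)^2)) = 800.
Step 2. [-(-2*((-4*x)^2)) = 800] LHS negated; negate both sides. So neg: -2*((-4*x)^2) = -800.
Step 3. [-2*((-4*x)^2) = -800] -2·(inner) — divide through by -2. So div: (-4*x)^2 = 400.
Step 4. [(-4*x)^2 = 400] 400 ≥ 0, LHS is (·)² — take ±√, so sqrt: -4*x = 20 or -20.
Step 5. [-4*x = 20 or -20] LHS = -4·(…); ÷-4 both sides. So div: x = -5 or 5.

Answer: x ∈ {-5, 5}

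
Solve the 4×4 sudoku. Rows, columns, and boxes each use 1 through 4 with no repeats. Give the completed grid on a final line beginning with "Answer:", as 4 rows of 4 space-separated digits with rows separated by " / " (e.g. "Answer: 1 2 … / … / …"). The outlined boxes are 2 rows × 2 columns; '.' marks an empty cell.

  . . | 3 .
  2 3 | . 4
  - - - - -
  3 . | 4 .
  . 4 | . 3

Step 1. [r1c2∈{1}] r1c2 is down to just 1. So r1c2=1.
Step 2. [r3c4∈{1,2}] across row 3, 1 lands solely at r3c4, so r3c4=1.
Step 3. [r1c1∈{4}] nothing but 4 survives at r1c1. So r1c1=4.
Step 4. [r4c3∈{2}] r4c3 is down to just 2, so r4c3=2.
Step 5. [r3c2∈{2}] r3c2's peers cover all but 2 ⇒ r3c2=2.
Step 6. [r1c4∈{2}] nothing but 2 survives at r1c4 ⇒ r1c4=2.
Step 7. [r4c1∈{1}] r4c1 has the single candidate 1 ⇒ r4c1=1.
Step 8. [r2c3∈{1}] r2c3 has the single candidate 1. So r2c3=1.

Answer: 4 1 3 2 / 2 3 1 4 / 3 2 4 1 / 1 4 2 3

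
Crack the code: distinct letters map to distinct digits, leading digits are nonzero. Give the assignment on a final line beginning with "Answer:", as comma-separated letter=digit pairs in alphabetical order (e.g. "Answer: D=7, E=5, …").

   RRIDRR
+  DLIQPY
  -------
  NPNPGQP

Step 1. [col 1: R + Y ≡ P (mod 10)] several values work for R in column 1 (R + Y ≡ P (mod 10), carry-in 0); try R=8. So R=8.
Step 2. [col 1: R + Y ≡ P (mod 10)] no forcing yet in column 1 (carry-in 0); Y=6 is free and consistent — try it, so Y=6.
Step 3. [N] the sum has 7 digits but both addends have 6; that extra leading digit N is the final carry, namely 1, so N=1.
Step 4. [col 1: R + Y ≡ P (mod 10)] in column 1 we have R+Y≡P with carry-in 0; given R=8, Y=6 and digits 1,6,8 already taken and all letters distinct, that pins P to 4. So P=4.
Step 5. [col 2: R + P ≡ Q (mod 10)] in column 2 we have R+P≡Q with carry-in 1; given R=8, P=4 and digits 1,4,6,8 already taken and all letters distinct, that pins Q to 3. So Q=3.
Step 6. [col 3: D + Q ≡ G (mod 10)] column 3 reads D+Q+carry(1)=G with Q=3; with digits 1,3,4,6,8 already taken and all letters distinct, the only value for G is 9 ⇒ G=9.
Step 7. [col 3: D + Q ≡ G (mod 10)] column 3: given Q=3, G=9, carry-in 1, and digits 1,3,4,6,8,9 already taken and all letters distinct, D+Q≡G (mod 10) forces D=5, so D=5.
Step 8. [col 4: I + I ≡ P (mod 10)] several values work for I in column 4 (I + I ≡ P (mod 10), carry-in 0); try I=7, so I=7.
Step 9. [col 5: R + L ≡ N (mod 10)] from column 5 (R=8, N=1, carry-in 1, digits 1,3,4,5,6,7,8,9 already taken and all letters distinct): L must equal 2, so L=2.

Answer: D=5, G=9, I=7, L=2, N=1, P=4, Q=3, R=8, Y=6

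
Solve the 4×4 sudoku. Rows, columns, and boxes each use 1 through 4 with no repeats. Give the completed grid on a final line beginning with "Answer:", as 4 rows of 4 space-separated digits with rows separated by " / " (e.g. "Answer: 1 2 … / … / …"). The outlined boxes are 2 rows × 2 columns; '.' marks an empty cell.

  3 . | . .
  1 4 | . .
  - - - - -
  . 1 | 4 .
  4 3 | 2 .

Step 1. [r1c4∈{1,2,4}] 4 has one home in row 1: r1c4, so r1c4=4.
Step 2. [r3c4∈{3}] r3c4's peers cover all but 3, so r3c4=3.
Step 3. [r4c4∈{1}] r4c4 has the single candidate 1, so r4c4=1.
Step 4. [r1c3∈{1}] r1c3 is down to just 1, so r1c3=1.
Step 5. [r3c1∈{2}] r3c1 is down to just 2 ⇒ r3c1=2.
Step 6. [r2c3∈{3}] r2c3's peers cover all but 3, so r2c3=3.
Step 7. [r1c2∈{2}] r1c2 has the single candidate 2 ⇒ r1c2=2.
Step 8. [r2c4∈{2}] only 2 remains possible at r2c4. So r2c4=2.

Answer: 3 2 1 4 / 1 4 3 2 / 2 1 4 3 / 4 3 2 1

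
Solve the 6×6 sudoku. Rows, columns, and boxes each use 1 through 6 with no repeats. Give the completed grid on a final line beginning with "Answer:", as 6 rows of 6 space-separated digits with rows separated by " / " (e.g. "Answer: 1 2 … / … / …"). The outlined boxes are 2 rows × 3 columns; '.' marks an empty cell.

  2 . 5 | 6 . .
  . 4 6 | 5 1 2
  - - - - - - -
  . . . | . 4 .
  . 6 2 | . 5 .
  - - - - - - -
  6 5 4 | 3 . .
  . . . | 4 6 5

Step 1. [r4c4∈{1}] only 1 remains possible at r4c4, so r4c4=1.
Step 2. [r2c1∈{3}] r2c1's peers cover all but 3 ⇒ r2c1=3.
Step 3. [r6c1∈{1}] r6c1's peers cover all but 1. So r6c1=1.
Step 4. [r4c6∈{3}] r4c6 has the single candidate 3 ⇒ r4c6=3.
Step 5. [r6c3∈{3}] r6c3 is down to just 3, so r6c3=3.
Step 6. [r3c2∈{1,3}] row 3 places 3 nowhere but r3c2. So r3c2=3.
Step 7. [r3c4∈{2}] nothing but 2 survives at r3c4, so r3c4=2.
Step 8. [r5c5∈{2}] only 2 remains possible at r5c5 ⇒ r5c5=2.
Step 9. [r5c6∈{1}] r5c6 has the single candidate 1. So r5c6=1.
Step 10. [r3c3∈{1}] r3c3 has the single candidate 1 ⇒ r3c3=1.
Step 11. [r3c1∈{5}] r3c1's peers cover all but 5. So r3c1=5.
Step 12. [r3c6∈{6}] nothing but 6 survives at r3c6 ⇒ r3c6=6.
Step 13. [r1c2∈{1}] r1c2 has the single candidate 1, so r1c2=1.
Step 14. [r6c2∈{2}] r6c2's peers cover all but 2. So r6c2=2.
Step 15. [r4c1∈{4}] r4c1 has the single candidate 4, so r4c1=4.
Step 16. [r1c6∈{4}] r1c6 is down to just 4 ⇒ r1c6=4.
Step 17. [r1c5∈{3}] r1c5 has the single candidate 3. So r1c5=3.

Answer: 2 1 5 6 3 4 / 3 4 6 5 1 2 / 5 3 1 2 4 6 / 4 6 2 1 5 3 / 6 5 4 3 2 1 / 1 2 3 4 6 5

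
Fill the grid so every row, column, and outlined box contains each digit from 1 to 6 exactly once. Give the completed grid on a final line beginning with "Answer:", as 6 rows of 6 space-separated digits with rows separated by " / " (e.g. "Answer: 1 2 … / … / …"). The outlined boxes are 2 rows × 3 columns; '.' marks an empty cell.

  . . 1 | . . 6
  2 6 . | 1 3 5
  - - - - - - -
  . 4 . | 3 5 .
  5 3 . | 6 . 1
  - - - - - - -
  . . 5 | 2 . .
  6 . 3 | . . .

Step 1. [r4c5∈{2,4}] row 4 places 4 nowhere but r4c5 ⇒ r4c5=4.
Step 2. [r5c1∈{1,4}] r5c1 is the only open cell in box 5 admitting 4, so r5c1=4.
Step 3. [r5c2∈{1}] only 1 remains possible at r5c2. So r5c2=1.
Step 4. [r6c6∈{4}] r6c6 has the single candidate 4, so r6c6=4.
Step 5. [r4c3∈{2}] r4c3 is down to just 2 ⇒ r4c3=2.
Step 6. [r5c5∈{6}] r5c5 is down to just 6. So r5c5=6.
Step 7. [r6c2∈{2}] nothing but 2 survives at r6c2 ⇒ r6c2=2.
Step 8. [r1c5∈{2}] r1c5's peers cover all but 2. So r1c5=2.
Step 9. [r5c6∈{3}] nothing but 3 survives at r5c6, so r5c6=3.
Step 10. [r3c1∈{1}] r3c1 has the single candidate 1. So r3c1=1.
Step 11. [r1c2∈{5}] r1c2's peers cover all but 5 ⇒ r1c2=5.
Step 12. [r3c3∈{6}] nothing but 6 survives at r3c3. So r3c3=6.
Step 13. [r6c5∈{1}] only 1 remains possible at r6c5. So r6c5=1.
Step 14. [r1c1∈{3}] nothing but 3 survives at r1c1 ⇒ r1c1=3.
Step 15. [r1c4∈{4}] r1c4 is down to just 4. So r1c4=4.
Step 16. [r2c3∈{4}] only 4 remains possible at r2c3. So r2c3=4.
Step 17. [r3c6∈{2}] nothing but 2 survives at r3c6, so r3c6=2.
Step 18. [r6c4∈{5}] r6c4 is down to just 5, so r6c4=5.

Answer: 3 5 1 4 2 6 / 2 6 4 1 3 5 / 1 4 6 3 5 2 / 5 3 2 6 4 1 / 4 1 5 2 6 3 / 6 2 3 5 1 4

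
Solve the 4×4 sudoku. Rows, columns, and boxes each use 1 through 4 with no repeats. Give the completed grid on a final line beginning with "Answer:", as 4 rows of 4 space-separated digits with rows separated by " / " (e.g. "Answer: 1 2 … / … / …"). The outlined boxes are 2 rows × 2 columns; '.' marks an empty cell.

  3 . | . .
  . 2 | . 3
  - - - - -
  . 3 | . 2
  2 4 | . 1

Step 1. [r2c1∈{1,4}] col 1 places 4 nowhere but r2c1, so r2c1=4.
Step 2. [r1c3∈{1,2,4}] 2 has one home in row 1: r1c3 ⇒ r1c3=2.
Step 3. [r2c3∈{1}] nothing but 1 survives at r2c3. So r2c3=1.
Step 4. [r1c2∈{1}] nothing but 1 survives at r1c2, so r1c2=1.
Step 5. [r4c3∈{3}] only 3 remains possible at r4c3, so r4c3=3.
Step 6. [r3c3∈{4}] only 4 remains possible at r3c3, so r3c3=4.
Step 7. [r1c4∈{4}] only 4 remains possible at r1c4. So r1c4=4.
Step 8. [r3c1∈{1}] nothing but 1 survives at r3c1, so r3c1=1.

Answer: 3 1 2 4 / 4 2 1 3 / 1 3 4 2 / 2 4 3 1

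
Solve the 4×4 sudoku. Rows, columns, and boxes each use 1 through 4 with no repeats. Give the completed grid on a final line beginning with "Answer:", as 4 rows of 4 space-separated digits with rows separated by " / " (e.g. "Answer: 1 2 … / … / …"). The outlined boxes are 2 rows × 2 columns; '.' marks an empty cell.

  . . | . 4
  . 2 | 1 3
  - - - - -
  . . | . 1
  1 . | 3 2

Step 1. [r3c1∈{2,3,4}] 2 has one home in row 3: r3c1, so r3c1=2.
Step 2. [r3c2∈{3,4}] 3 has one home in row 3: r3c2. So r3c2=3.
Step 3. [r2c1∈{4}] r2c1 is down to just 4 ⇒ r2c1=4.
Step 4. [r4c2∈{4}] nothing but 4 survives at r4c2, so r4c2=4.
Step 5. [r1c1∈{3}] r1c1 has the single candidate 3, so r1c1=3.
Step 6. [r1c3∈{2}] nothing but 2 survives at r1c3 ⇒ r1c3=2.
Step 7. [r3c3∈{4}] r3c3's peers cover all but 4 ⇒ r3c3=4.
Step 8. [r1c2∈{1}] only 1 remains possible at r1c2. So r1c2=1.

Answer: 3 1 2 4 / 4 2 1 3 / 2 3 4 1 / 1 4 3 2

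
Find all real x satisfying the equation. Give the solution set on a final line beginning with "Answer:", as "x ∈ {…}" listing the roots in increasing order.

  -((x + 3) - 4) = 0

Step 1. [-((x + 3) - 4) = 0] LHS negated; negate both sides ⇒ neg: (x + 3) - 4 = 0.
Step 2. [(x + 3) - 4 = 0] the outer -4 inverts by adding 4 ⇒ sub: x + 3 = 4.
Step 3. [x + 3 = 4] 3 comes off first (subtract 3) ⇒ sub: x = 1.

Answer: x ∈ {1}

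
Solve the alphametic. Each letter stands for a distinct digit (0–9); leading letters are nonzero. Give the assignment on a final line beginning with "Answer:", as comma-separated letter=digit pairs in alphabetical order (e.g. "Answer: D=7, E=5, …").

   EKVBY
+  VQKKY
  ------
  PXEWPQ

Step 1. [col 1: Y + Y ≡ Q (mod 10)] Q=4 is one option consistent with column 1 (Y + Y ≡ Q (mod 10), carry-in 0) — take it, so Q=4.
Step 2. [P] P is the leading digit of a 6-digit sum of two 5-digit numbers; the final carry is exactly 1 ⇒ P=1.
Step 3. [col 1: Y + Y ≡ Q (mod 10)] column 1 (Y + Y ≡ Q (mod 10), carry-in 0) doesn't pin Y yet; pick Y=7 and continue, so Y=7.
Step 4. [col 2: B + K ≡ P (mod 10)] B=2 is one option consistent with column 2 (B + K ≡ P (mod 10), carry-in 1) — take it ⇒ B=2.
Step 5. [col 2: B + K ≡ P (mod 10)] in column 2 we have B+K≡P with carry-in 1; given B=2, P=1 and digits 1,2,4,7 already taken and all letters distinct, that pins K to 8 ⇒ K=8.
Step 6. [col 3: V + K ≡ W (mod 10)] column 3 (V + K ≡ W (mod 10), carry-in 1) doesn't pin W yet; pick W=5 and continue, so W=5.
Step 7. [col 3: V + K ≡ W (mod 10)] column 3: given K=8, W=5, carry-in 1, and digits 1,2,4,5,7,8 already taken and all letters distinct, V+K≡W (mod 10) forces V=6 ⇒ V=6.
Step 8. [col 4: K + Q ≡ E (mod 10)] column 4 reads K+Q+carry(1)=E with K=8, Q=4; with digits 1,2,4,5,6,7,8 already taken and all letters distinct, the only value for E is 3, so E=3.
Step 9. [col 5: E + V ≡ X (mod 10)] in column 5 we have E+V≡X with carry-in 1; given E=3, V=6 and digits 1,2,3,4,5,6,7,8 already taken and all letters distinct, that pins X to 0, so X=0.

Answer: B=2, E=3, K=8, P=1, Q=4, V=6, W=5, X=0, Y=7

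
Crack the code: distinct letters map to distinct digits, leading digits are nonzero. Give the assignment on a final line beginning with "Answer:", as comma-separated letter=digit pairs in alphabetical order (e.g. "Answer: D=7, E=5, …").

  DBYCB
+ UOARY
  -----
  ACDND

Step 1. [col 1: B + Y ≡ D (mod 10)] no forcing yet in column 1 (carry-in 0); D=1 is free and consistent — try it ⇒ D=1.
Step 2. [col 1: B + Y ≡ D (mod 10)] column 1 (B + Y ≡ D (mod 10), carry-in 0) doesn't pin B yet; pick B=7 and continue, so B=7.
Step 3. [col 1: B + Y ≡ D (mod 10)] from column 1 (B=7, D=1, carry-in 0, digits 1,7 already taken and all letters distinct): Y must equal 4 ⇒ Y=4.
Step 4. [col 2: C + R ≡ N (mod 10)] C=8 is one option consistent with column 2 (C + R ≡ N (mod 10), carry-in 1) — take it, so C=8.
Step 5. [col 2: C + R ≡ N (mod 10)] N=2 is one option consistent with column 2 (C + R ≡ N (mod 10), carry-in 1) — take it, so N=2.
Step 6. [col 2: C + R ≡ N (mod 10)] column 2: given C=8, N=2, carry-in 1, and digits 1,2,4,7,8 already taken and all letters distinct, C+R≡N (mod 10) forces R=3. So R=3.
Step 7. [col 3: Y + A ≡ D (mod 10)] column 3 reads Y+A+carry(1)=D with Y=4, D=1; with digits 1,2,3,4,7,8 already taken and all letters distinct, the only value for A is 6. So A=6.
Step 8. [col 4: B + O ≡ C (mod 10)] column 4 reads B+O+carry(1)=C with B=7, C=8; with digits 1,2,3,4,6,7,8 already taken and all letters distinct, the only value for O is 0, so O=0.
Step 9. [col 5: D + U ≡ A (mod 10)] from column 5 (D=1, A=6, carry-in 0, digits 0,1,2,3,4,6,7,8 already taken and all letters distinct): U must equal 5 ⇒ U=5.

Answer: A=6, B=7, C=8, D=1, N=2, O=0, R=3, U=5, Y=4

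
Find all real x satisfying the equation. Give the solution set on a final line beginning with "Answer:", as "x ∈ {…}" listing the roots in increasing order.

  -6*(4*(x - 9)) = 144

Step 1. [-6*(4*(x - 9)) = 144] -6·(inner) — divide through by -6 ⇒ div: 4*(x - 9) = -24.
Step 2. [4*(x - 9) = -24] LHS = 4·(…); ÷4 both sides, so div: x - 9 = -6.
Step 3. [x - 9 = -6] add 9: x sits inside (… - 9). So sub: x = 3.

Answer: x ∈ {3}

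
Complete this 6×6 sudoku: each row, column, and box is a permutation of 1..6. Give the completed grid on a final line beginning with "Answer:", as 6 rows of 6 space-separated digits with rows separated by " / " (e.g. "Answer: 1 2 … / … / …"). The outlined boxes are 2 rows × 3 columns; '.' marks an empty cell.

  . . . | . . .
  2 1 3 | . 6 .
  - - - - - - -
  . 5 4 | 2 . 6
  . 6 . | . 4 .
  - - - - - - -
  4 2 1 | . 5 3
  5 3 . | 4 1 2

Step 1. [r2c4∈{5}] r2c4 is down to just 5, so r2c4=5.
Step 2. [r3c5∈{3}] r3c5's peers cover all but 3 ⇒ r3c5=3.
Step 3. [r4c4∈{1}] r4c4 has the single candidate 1, so r4c4=1.
Step 4. [r1c2∈{4}] r1c2's peers cover all but 4. So r1c2=4.
Step 5. [r1c1∈{6}] r1c1 is down to just 6. So r1c1=6.
Step 6. [r5c4∈{6}] r5c4's peers cover all but 6. So r5c4=6.
Step 7. [r4c6∈{5}] r4c6's peers cover all but 5 ⇒ r4c6=5.
Step 8. [r1c6∈{1}] r1c6 is down to just 1. So r1c6=1.
Step 9. [r2c6∈{4}] r2c6 has the single candidate 4, so r2c6=4.
Step 10. [r1c3∈{5}] r1c3 has the single candidate 5, so r1c3=5.
Step 11. [r3c1∈{1}] only 1 remains possible at r3c1, so r3c1=1.
Step 12. [r6c3∈{6}] r6c3's peers cover all but 6, so r6c3=6.
Step 13. [r1c4∈{3}] only 3 remains possible at r1c4. So r1c4=3.
Step 14. [r1c5∈{2}] r1c5 has the single candidate 2. So r1c5=2.
Step 15. [r4c1∈{3}] r4c1's peers cover all but 3, so r4c1=3.
Step 16. [r4c3∈{2}] r4c3 is down to just 2. So r4c3=2.

Answer: 6 4 5 3 2 1 / 2 1 3 5 6 4 / 1 5 4 2 3 6 / 3 6 2 1 4 5 / 4 2 1 6 5 3 / 5 3 6 4 1 2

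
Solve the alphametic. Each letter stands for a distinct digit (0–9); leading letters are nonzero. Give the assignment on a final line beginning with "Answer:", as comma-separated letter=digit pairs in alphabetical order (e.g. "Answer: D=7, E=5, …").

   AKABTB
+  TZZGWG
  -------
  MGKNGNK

Step 1. [col 1: B + G ≡ K (mod 10)] no forcing yet in column 1 (carry-in 0); K=2 is free and consistent — try it ⇒ K=2.
Step 2. [col 1: B + G ≡ K (mod 10)] no forcing yet in column 1 (carry-in 0); B=9 is free and consistent — try it ⇒ B=9.
Step 3. [M] adding two 6-digit numbers gives at most 6+1 digits, and here it does — M is that final carry and must be 1 ⇒ M=1.
Step 4. [col 1: B + G ≡ K (mod 10)] column 1: given B=9, K=2, carry-in 0, and digits 1,2,9 already taken and all letters distinct, B+G≡K (mod 10) forces G=3, so G=3.
Step 5. [col 2: T + W ≡ N (mod 10)] several values work for N in column 2 (T + W ≡ N (mod 10), carry-in 1); try N=6 ⇒ N=6.
Step 6. [col 2: T + W ≡ N (mod 10)] several values work for T in column 2 (T + W ≡ N (mod 10), carry-in 1); try T=8, so T=8.
Step 7. [col 2: T + W ≡ N (mod 10)] column 2: given T=8, N=6, carry-in 1, and digits 1,2,3,6,8,9 already taken and all letters distinct, T+W≡N (mod 10) forces W=7. So W=7.
Step 8. [col 4: A + Z ≡ N (mod 10)] column 4 (A + Z ≡ N (mod 10), carry-in 1) doesn't pin A yet; pick A=5 and continue, so A=5.
Step 9. [col 4: A + Z ≡ N (mod 10)] from column 4 (A=5, N=6, carry-in 1, digits 1,2,3,5,6,7,8,9 already taken and all letters distinct): Z must equal 0. So Z=0.

Answer: A=5, B=9, G=3, K=2, M=1, N=6, T=8, W=7, Z=0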